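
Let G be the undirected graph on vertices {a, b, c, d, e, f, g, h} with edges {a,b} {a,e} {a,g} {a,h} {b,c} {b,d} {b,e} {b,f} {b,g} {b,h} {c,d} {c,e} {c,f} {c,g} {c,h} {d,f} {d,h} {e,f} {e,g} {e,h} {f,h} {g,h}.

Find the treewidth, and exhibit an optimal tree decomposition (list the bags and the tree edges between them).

Treewidth 4.
One optimal decomposition is:
Bags: B1 = {b, c, e, g, h}  B2 = {b, c, e, f, h}  B3 = {a, b, e, g, h}  B4 = {b, c, d, f, h}
Tree: B1–B2, B1–B3, B2–B4

Each bag holds 5 vertices, so the decomposition has width 4, which upper-bounds the treewidth. On the other hand G contains the 5-clique {b, c, d, f, h}. A clique must lie in a single bag of any decomposition, so no decomposition can have width below 4. The upper and lower bounds meet at 4, so that is the treewidth.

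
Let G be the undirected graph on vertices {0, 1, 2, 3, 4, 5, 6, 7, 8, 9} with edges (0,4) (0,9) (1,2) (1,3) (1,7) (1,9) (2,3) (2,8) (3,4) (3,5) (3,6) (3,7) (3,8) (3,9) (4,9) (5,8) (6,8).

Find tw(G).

2

A width-2 tree decomposition is:
Bags: B1 = {3, 4, 9}  B2 = {1, 3, 9}  B3 = {0, 4, 9}  B4 = {1, 2, 3}  B5 = {2, 3, 8}  B6 = {1, 3, 7}  B7 = {3, 6, 8}  B8 = {3, 5, 8}
Tree: B1–B2, B1–B3, B2–B4, B4–B5, B2–B6, B5–B7, B7–B8
Each bag holds 3 vertices, so the decomposition has width 2, which upper-bounds the treewidth. Conversely, {0, 4, 9} is a clique of size 3, and the vertices of any clique must share a bag in every tree decomposition; so some bag has ≥ 3 vertices and tw(G) ≥ 2. The upper and lower bounds meet at 2, so that is the treewidth.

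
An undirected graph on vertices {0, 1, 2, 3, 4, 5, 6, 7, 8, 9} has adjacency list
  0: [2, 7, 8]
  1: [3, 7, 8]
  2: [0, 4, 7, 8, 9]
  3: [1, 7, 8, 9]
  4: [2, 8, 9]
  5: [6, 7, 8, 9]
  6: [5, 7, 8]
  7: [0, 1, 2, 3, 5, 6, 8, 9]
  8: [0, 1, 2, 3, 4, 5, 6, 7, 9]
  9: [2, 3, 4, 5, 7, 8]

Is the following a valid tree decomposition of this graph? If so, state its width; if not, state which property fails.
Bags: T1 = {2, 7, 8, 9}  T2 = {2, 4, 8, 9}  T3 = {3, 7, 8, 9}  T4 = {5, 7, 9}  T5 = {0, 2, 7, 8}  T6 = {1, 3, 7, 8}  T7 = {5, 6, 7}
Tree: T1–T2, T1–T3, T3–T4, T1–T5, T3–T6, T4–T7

No — edge (8,5) lies in no bag.

A tree decomposition must satisfy three properties: every vertex lies in some bag; for every edge, both endpoints lie together in some bag; and for every vertex, the bags containing it form a connected subtree. Here edge (8,5) lies in no bag, so the decomposition is invalid.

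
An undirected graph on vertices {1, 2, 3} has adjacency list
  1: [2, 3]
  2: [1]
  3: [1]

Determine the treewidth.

1

A width-1 tree decomposition is:
Bags: B1 = {1, 3}  B2 = {1, 2}
Tree: B1–B2
The largest bag has 2 vertices, giving width 1; this decomposition certifies tw(G) ≤ 1. Since G has at least one edge (e.g. 3–1), it is not an edgeless graph, so tw(G) ≥ 1. Hence tw(G) = 1 exactly.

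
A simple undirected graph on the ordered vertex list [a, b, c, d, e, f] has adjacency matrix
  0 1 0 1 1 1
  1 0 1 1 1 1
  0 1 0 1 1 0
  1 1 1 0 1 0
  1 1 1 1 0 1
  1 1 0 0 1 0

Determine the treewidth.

3

A width-3 tree decomposition is:
Bags: B1 = {a, b, e, f}  B2 = {a, b, d, e}  B3 = {b, c, d, e}
Tree: B1–B2, B2–B3
Every bag has size at most 4, so the width is 4 − 1 = 3 and tw(G) ≤ 3. On the other hand G contains the 4-clique {b, c, d, e}. A clique must lie in a single bag of any decomposition, so no decomposition can have width below 3. The upper and lower bounds meet at 3, so that is the treewidth.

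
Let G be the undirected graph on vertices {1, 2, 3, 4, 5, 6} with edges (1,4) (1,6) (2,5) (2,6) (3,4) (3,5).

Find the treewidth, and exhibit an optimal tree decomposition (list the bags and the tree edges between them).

The largest bag has 3 vertices, giving width 2; this decomposition certifies tw(G) ≤ 2. For the lower bound, G contains the cycle 1–4–3–5–2–6–1, so G is not a forest; only forests have treewidth ≤ 1, hence tw(G) ≥ 2. The upper and lower bounds meet at 2, so that is the treewidth.

Treewidth 2.
Bags: B1 = {1, 3, 4}  B2 = {1, 3, 5}  B3 = {1, 2, 5}  B4 = {1, 2, 6}
Tree: B1–B2, B2–B3, B3–B4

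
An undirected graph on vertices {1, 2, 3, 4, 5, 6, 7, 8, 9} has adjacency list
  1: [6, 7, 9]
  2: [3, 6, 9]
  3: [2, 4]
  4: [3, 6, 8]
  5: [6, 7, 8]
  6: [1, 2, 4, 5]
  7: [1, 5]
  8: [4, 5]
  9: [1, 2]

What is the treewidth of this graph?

3

A width-3 tree decomposition is:
Bags: B1 = {3, 4, 5, 8}  B2 = {3, 4, 5, 6}  B3 = {2, 3, 5, 6}  B4 = {2, 5, 6, 7}  B5 = {1, 2, 6, 7}  B6 = {1, 2, 7, 9}
Tree: B1–B2, B2–B3, B3–B4, B4–B5, B5–B6
Every bag has size at most 4, so the width is 4 − 1 = 3 and tw(G) ≤ 3. For the lower bound: the 4 vertex sets {3,4,8}, {5}, {6}, {1,2,7,9} are disjoint, each induces a connected subgraph, and every pair is joined by at least one edge of G. Contracting each set to a single vertex therefore yields K_{4} as a minor, and since treewidth is minor-monotone, tw(G) ≥ tw(K_{4}) = 3. Hence tw(G) = 3 exactly.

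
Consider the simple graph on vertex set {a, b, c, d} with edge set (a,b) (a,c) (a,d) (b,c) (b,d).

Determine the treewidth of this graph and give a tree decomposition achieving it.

The largest bag has 3 vertices, giving width 2; this decomposition certifies tw(G) ≤ 2. For the lower bound, the 3 vertices {a, b, d} are pairwise adjacent, and any tree decomposition puts a clique entirely inside one bag — forcing width ≥ 2. The upper and lower bounds meet at 2, so that is the treewidth.

Treewidth 2.
One such decomposition:
Bags: B1 = {a, b, c}  B2 = {a, b, d}
Tree: B1–B2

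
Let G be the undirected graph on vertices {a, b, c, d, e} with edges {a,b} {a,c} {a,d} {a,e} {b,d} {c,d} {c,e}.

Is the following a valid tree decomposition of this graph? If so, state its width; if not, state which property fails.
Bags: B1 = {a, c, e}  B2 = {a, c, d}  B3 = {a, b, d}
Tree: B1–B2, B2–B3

Checking the three conditions: (i) the bags cover all of {a, b, c, d, e}; (ii) for each edge, some bag contains both endpoints; (iii) the bags containing any fixed vertex form a subtree. All hold, so the decomposition is valid with width 3 − 1 = 2.

Yes; width 2.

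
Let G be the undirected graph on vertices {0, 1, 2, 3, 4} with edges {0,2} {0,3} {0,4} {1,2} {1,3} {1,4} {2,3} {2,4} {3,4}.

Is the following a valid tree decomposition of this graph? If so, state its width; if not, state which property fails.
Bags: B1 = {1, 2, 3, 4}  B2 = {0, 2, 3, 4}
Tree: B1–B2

Vertex coverage: the bags together contain {0, 1, 2, 3, 4}, the full vertex set. Edge coverage: each edge of G has both endpoints in at least one bag. Running intersection: for every vertex, the bags containing it form a connected subtree. All three properties hold, so this is a valid tree decomposition of width max|bag| − 1 = 3, and hence tw(G) ≤ 3.

Yes; width 3.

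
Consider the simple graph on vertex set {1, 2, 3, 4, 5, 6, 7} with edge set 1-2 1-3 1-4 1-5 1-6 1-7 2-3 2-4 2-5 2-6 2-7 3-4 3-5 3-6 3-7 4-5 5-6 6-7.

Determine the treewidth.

4

A width-4 tree decomposition is:
Bags: B1 = {1, 2, 3, 5, 6}  B2 = {1, 2, 3, 6, 7}  B3 = {1, 2, 3, 4, 5}
Tree: B1–B2, B1–B3
The largest bag has 5 vertices, giving width 4; this decomposition certifies tw(G) ≤ 4. Conversely, {1, 2, 3, 4, 5} is a clique of size 5, and the vertices of any clique must share a bag in every tree decomposition; so some bag has ≥ 5 vertices and tw(G) ≥ 4. Hence tw(G) = 4 exactly.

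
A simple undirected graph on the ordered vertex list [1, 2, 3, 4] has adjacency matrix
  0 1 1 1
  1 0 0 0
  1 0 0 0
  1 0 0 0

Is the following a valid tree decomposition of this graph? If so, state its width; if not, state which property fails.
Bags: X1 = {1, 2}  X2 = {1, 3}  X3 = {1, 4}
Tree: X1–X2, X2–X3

Yes; width 1.

Every vertex of G appears in some bag (union = {1, 2, 3, 4}); every edge is covered by a bag; and for each vertex v the set of bags containing v is connected in the bag tree. The decomposition is therefore valid. The largest bag has 2 vertices, so the width is 1.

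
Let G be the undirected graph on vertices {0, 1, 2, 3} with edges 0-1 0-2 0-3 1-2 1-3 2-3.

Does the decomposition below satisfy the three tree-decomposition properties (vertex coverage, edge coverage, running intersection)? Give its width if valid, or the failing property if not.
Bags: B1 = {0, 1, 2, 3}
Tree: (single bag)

Yes; width 3.

Every vertex of G appears in some bag (union = {0, 1, 2, 3}); every edge is covered by a bag; and for each vertex v the set of bags containing v is connected in the bag tree. The decomposition is therefore valid. The largest bag has 4 vertices, so the width is 3.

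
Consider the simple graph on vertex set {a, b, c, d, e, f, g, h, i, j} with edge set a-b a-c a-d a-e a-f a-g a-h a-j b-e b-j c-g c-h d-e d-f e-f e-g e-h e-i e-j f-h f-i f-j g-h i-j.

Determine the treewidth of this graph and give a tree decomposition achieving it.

Treewidth 3.
One such decomposition:
Bags: B1 = {a, e, f, h}  B2 = {a, e, f, j}  B3 = {a, e, g, h}  B4 = {a, d, e, f}  B5 = {a, c, g, h}  B6 = {a, b, e, j}  B7 = {e, f, i, j}
Tree: B1–B2, B1–B3, B2–B4, B3–B5, B2–B6, B2–B7

Every bag has size at most 4, so the width is 4 − 1 = 3 and tw(G) ≤ 3. On the other hand G contains the 4-clique {a, e, g, h}. A clique must lie in a single bag of any decomposition, so no decomposition can have width below 3. Combining the bounds, tw(G) = 3.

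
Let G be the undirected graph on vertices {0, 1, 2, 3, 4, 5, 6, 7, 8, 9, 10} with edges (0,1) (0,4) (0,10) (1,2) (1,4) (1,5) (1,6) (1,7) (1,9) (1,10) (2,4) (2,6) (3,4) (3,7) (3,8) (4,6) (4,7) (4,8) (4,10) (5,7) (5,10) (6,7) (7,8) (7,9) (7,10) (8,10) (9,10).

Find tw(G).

3

A width-3 tree decomposition is:
Bags: B1 = {1, 4, 7, 10}  B2 = {0, 1, 4, 10}  B3 = {1, 5, 7, 10}  B4 = {1, 4, 6, 7}  B5 = {1, 2, 4, 6}  B6 = {4, 7, 8, 10}  B7 = {3, 4, 7, 8}  B8 = {1, 7, 9, 10}
Tree: B1–B2, B1–B3, B1–B4, B4–B5, B1–B6, B6–B7, B3–B8
The largest bag has 4 vertices, giving width 3; this decomposition certifies tw(G) ≤ 3. On the other hand G contains the 4-clique {4, 7, 8, 10}. A clique must lie in a single bag of any decomposition, so no decomposition can have width below 3. Combining the bounds, tw(G) = 3.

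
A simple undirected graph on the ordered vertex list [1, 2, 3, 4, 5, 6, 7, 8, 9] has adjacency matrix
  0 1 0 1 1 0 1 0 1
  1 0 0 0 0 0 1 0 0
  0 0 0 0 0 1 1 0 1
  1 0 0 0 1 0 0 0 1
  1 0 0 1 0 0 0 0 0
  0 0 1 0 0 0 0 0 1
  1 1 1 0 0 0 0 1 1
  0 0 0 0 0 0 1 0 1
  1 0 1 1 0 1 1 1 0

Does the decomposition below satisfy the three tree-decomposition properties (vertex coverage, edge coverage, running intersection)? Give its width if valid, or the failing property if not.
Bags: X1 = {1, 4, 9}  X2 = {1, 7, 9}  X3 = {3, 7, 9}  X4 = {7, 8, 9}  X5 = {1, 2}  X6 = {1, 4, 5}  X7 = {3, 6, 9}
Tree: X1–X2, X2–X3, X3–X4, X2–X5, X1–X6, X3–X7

No — edge (7,2) lies in no bag.

A tree decomposition must satisfy three properties: every vertex lies in some bag; for every edge, both endpoints lie together in some bag; and for every vertex, the bags containing it form a connected subtree. Here edge (7,2) lies in no bag, so the decomposition is invalid.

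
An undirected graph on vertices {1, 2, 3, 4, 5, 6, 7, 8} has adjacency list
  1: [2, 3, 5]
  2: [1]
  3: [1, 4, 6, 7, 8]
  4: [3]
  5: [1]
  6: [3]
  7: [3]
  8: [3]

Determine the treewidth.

1

A width-1 tree decomposition is:
Bags: B1 = {1, 3}  B2 = {3, 6}  B3 = {3, 4}  B4 = {3, 7}  B5 = {1, 5}  B6 = {3, 8}  B7 = {1, 2}
Tree: B1–B2, B2–B3, B2–B4, B1–B5, B2–B6, B1–B7
Each bag holds 2 vertices, so the decomposition has width 1, which upper-bounds the treewidth. G has an edge, so its treewidth is at least 1. Hence tw(G) = 1 exactly.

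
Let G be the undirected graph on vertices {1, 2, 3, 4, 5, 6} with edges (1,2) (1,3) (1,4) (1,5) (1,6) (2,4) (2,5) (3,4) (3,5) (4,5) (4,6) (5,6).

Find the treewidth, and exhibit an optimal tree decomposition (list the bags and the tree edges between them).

Every bag has size at most 4, so the width is 4 − 1 = 3 and tw(G) ≤ 3. On the other hand G contains the 4-clique {1, 2, 4, 5}. A clique must lie in a single bag of any decomposition, so no decomposition can have width below 3. Hence tw(G) = 3 exactly.

Treewidth 3.
One optimal decomposition is:
Bags: B1 = {1, 3, 4, 5}  B2 = {1, 2, 4, 5}  B3 = {1, 4, 5, 6}
Tree: B1–B2, B1–B3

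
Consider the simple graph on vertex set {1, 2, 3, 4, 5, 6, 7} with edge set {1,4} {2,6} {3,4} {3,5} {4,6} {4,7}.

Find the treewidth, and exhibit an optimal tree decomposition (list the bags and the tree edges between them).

Each bag holds 2 vertices, so the decomposition has width 1, which upper-bounds the treewidth. Any graph with an edge has treewidth ≥ 1, and G has the edge 3–4. Hence tw(G) = 1 exactly.

Treewidth 1.
One optimal decomposition is:
Bags: B1 = {3, 4}  B2 = {4, 7}  B3 = {3, 5}  B4 = {4, 6}  B5 = {1, 4}  B6 = {2, 6}
Tree: B1–B2, B1–B3, B2–B4, B2–B5, B4–B6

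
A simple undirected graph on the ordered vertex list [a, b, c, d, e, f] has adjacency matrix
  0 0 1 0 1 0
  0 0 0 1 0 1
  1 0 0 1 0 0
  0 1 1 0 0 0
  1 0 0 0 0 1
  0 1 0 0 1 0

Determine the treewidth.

2

A width-2 tree decomposition is:
Bags: B1 = {a, e, f}  B2 = {a, b, f}  B3 = {a, b, d}  B4 = {a, c, d}
Tree: B1–B2, B2–B3, B3–B4
The largest bag has 3 vertices, giving width 2; this decomposition certifies tw(G) ≤ 2. Since a–e–f–b–d–c–a is a cycle in G, G is not acyclic. Forests are exactly the graphs of treewidth ≤ 1, so tw(G) ≥ 2. Therefore the treewidth is 2.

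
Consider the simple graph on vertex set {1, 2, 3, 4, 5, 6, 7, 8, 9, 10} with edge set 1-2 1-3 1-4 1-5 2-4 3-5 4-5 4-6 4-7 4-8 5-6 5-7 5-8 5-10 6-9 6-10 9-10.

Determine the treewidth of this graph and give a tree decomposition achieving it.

Every bag has size at most 3, so the width is 3 − 1 = 2 and tw(G) ≤ 2. For the lower bound, the 3 vertices {6, 9, 10} are pairwise adjacent, and any tree decomposition puts a clique entirely inside one bag — forcing width ≥ 2. The upper and lower bounds meet at 2, so that is the treewidth.

Treewidth 2.
Bags: B1 = {4, 5, 6}  B2 = {5, 6, 10}  B3 = {4, 5, 7}  B4 = {1, 4, 5}  B5 = {4, 5, 8}  B6 = {1, 2, 4}  B7 = {1, 3, 5}  B8 = {6, 9, 10}
Tree: B1–B2, B1–B3, B1–B4, B3–B5, B4–B6, B4–B7, B2–B8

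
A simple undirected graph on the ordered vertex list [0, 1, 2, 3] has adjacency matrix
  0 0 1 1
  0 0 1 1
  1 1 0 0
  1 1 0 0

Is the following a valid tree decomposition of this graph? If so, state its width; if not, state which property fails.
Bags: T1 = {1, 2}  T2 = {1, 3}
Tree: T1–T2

A tree decomposition must satisfy three properties: every vertex lies in some bag; for every edge, both endpoints lie together in some bag; and for every vertex, the bags containing it form a connected subtree. Here vertex 0 appears in no bag, so the decomposition is invalid.

No — vertex 0 appears in no bag.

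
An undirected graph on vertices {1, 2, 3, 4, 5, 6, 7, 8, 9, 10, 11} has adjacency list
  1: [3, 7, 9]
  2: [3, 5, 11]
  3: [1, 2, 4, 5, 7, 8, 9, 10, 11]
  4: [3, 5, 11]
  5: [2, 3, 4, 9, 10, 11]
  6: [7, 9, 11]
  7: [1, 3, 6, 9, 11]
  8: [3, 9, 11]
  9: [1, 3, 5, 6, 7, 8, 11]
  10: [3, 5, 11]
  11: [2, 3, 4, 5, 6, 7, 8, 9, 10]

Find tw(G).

A width-3 tree decomposition is:
Bags: B1 = {3, 4, 5, 11}  B2 = {3, 5, 9, 11}  B3 = {3, 8, 9, 11}  B4 = {2, 3, 5, 11}  B5 = {3, 7, 9, 11}  B6 = {1, 3, 7, 9}  B7 = {6, 7, 9, 11}  B8 = {3, 5, 10, 11}
Tree: B1–B2, B2–B3, B1–B4, B2–B5, B5–B6, B5–B7, B1–B8
The largest bag has 4 vertices, giving width 3; this decomposition certifies tw(G) ≤ 3. For the lower bound, the 4 vertices {1, 3, 7, 9} are pairwise adjacent, and any tree decomposition puts a clique entirely inside one bag — forcing width ≥ 3. Therefore the treewidth is 3.

3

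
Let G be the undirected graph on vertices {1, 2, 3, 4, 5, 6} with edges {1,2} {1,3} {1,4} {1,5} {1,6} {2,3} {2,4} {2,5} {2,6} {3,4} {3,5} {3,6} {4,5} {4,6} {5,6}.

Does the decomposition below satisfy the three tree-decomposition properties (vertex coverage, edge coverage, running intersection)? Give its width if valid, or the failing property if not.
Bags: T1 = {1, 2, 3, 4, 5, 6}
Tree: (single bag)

Yes; width 5.

Checking the three conditions: (i) the bags cover all of {1, 2, 3, 4, 5, 6}; (ii) for each edge, some bag contains both endpoints; (iii) the bags containing any fixed vertex form a subtree. All hold, so the decomposition is valid with width 6 − 1 = 5.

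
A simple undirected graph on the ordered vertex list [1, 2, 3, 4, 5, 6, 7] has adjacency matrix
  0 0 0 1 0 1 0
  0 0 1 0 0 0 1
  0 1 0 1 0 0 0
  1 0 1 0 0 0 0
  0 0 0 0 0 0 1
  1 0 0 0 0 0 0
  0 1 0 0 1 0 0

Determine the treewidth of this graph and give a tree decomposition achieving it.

Treewidth 1.
Bags: B1 = {1, 6}  B2 = {1, 4}  B3 = {3, 4}  B4 = {2, 3}  B5 = {2, 7}  B6 = {5, 7}
Tree: B1–B2, B2–B3, B3–B4, B4–B5, B5–B6

The largest bag has 2 vertices, giving width 1; this decomposition certifies tw(G) ≤ 1. Any graph with an edge has treewidth ≥ 1, and G has the edge 6–1. Therefore the treewidth is 1.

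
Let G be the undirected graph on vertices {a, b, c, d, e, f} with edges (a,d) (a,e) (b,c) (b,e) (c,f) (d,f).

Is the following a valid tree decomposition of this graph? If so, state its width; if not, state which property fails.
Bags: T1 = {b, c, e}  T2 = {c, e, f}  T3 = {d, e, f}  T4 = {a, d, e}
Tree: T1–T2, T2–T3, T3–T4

Every vertex of G appears in some bag (union = {a, b, c, d, e, f}); every edge is covered by a bag; and for each vertex v the set of bags containing v is connected in the bag tree. The decomposition is therefore valid. The largest bag has 3 vertices, so the width is 2.

Yes; width 2.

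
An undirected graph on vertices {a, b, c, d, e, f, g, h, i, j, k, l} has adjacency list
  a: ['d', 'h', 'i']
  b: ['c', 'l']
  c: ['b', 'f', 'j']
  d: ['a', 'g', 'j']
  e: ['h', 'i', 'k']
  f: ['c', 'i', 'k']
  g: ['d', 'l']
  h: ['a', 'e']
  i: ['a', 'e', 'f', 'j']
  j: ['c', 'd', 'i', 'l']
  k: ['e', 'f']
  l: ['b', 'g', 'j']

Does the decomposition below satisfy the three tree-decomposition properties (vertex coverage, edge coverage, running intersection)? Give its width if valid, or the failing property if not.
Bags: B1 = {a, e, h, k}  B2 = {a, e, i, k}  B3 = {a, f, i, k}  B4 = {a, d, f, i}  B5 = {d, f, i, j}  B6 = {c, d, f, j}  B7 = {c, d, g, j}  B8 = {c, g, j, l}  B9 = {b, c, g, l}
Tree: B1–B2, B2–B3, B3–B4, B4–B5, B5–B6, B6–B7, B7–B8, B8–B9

Yes; width 3.

Vertex coverage: the bags together contain {a, b, c, d, e, f, g, h, i, j, k, l}, the full vertex set. Edge coverage: each edge of G has both endpoints in at least one bag. Running intersection: for every vertex, the bags containing it form a connected subtree. All three properties hold, so this is a valid tree decomposition of width max|bag| − 1 = 3, and hence tw(G) ≤ 3.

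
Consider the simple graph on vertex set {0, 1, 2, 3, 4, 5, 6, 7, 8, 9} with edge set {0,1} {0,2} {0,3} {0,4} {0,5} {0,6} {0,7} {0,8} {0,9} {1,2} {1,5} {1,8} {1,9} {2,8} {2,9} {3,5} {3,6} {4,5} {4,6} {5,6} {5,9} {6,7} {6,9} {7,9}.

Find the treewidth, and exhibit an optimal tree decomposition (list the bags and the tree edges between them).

Treewidth 3.
Bags: B1 = {0, 4, 5, 6}  B2 = {0, 5, 6, 9}  B3 = {0, 1, 5, 9}  B4 = {0, 6, 7, 9}  B5 = {0, 1, 2, 9}  B6 = {0, 3, 5, 6}  B7 = {0, 1, 2, 8}
Tree: B1–B2, B2–B3, B2–B4, B3–B5, B2–B6, B5–B7

Every bag has size at most 4, so the width is 4 − 1 = 3 and tw(G) ≤ 3. On the other hand G contains the 4-clique {0, 1, 2, 8}. A clique must lie in a single bag of any decomposition, so no decomposition can have width below 3. The upper and lower bounds meet at 3, so that is the treewidth.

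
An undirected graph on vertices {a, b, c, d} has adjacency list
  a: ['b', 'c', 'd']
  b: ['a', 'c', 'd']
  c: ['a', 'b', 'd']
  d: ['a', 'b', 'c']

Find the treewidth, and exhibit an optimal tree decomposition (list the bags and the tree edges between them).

Treewidth 3.
Bags: B1 = {a, b, c, d}
Tree: (single bag)

A single bag containing all 4 vertices is trivially a valid decomposition of width 3. On the other hand G contains the 4-clique {a, b, c, d}. A clique must lie in a single bag of any decomposition, so no decomposition can have width below 3. Therefore the treewidth is 3.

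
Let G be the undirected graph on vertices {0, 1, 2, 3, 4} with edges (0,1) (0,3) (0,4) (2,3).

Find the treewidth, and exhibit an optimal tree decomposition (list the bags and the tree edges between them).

Each bag holds 2 vertices, so the decomposition has width 1, which upper-bounds the treewidth. Since G has at least one edge (e.g. 1–0), it is not an edgeless graph, so tw(G) ≥ 1. Therefore the treewidth is 1.

Treewidth 1.
Bags: B1 = {0, 1}  B2 = {0, 3}  B3 = {0, 4}  B4 = {2, 3}
Tree: B1–B2, B1–B3, B2–B4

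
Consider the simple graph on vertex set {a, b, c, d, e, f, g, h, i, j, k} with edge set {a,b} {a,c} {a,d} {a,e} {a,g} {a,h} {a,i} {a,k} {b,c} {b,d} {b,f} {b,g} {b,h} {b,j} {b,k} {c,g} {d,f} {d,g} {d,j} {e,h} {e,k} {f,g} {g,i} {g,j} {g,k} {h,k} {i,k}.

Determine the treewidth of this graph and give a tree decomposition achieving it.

Treewidth 3.
One such decomposition:
Bags: B1 = {a, b, d, g}  B2 = {a, b, c, g}  B3 = {b, d, f, g}  B4 = {a, b, g, k}  B5 = {b, d, g, j}  B6 = {a, g, i, k}  B7 = {a, b, h, k}  B8 = {a, e, h, k}
Tree: B1–B2, B1–B3, B1–B4, B3–B5, B4–B6, B4–B7, B7–B8

The largest bag has 4 vertices, giving width 3; this decomposition certifies tw(G) ≤ 3. Conversely, {b, d, g, j} is a clique of size 4, and the vertices of any clique must share a bag in every tree decomposition; so some bag has ≥ 4 vertices and tw(G) ≥ 3. The upper and lower bounds meet at 3, so that is the treewidth.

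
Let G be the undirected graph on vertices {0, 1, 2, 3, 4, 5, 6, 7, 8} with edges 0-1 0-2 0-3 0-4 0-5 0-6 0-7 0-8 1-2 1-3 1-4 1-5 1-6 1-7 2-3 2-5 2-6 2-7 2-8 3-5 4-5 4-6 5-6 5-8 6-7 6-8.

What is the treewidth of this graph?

A width-4 tree decomposition is:
Bags: B1 = {0, 1, 2, 6, 7}  B2 = {0, 1, 2, 5, 6}  B3 = {0, 2, 5, 6, 8}  B4 = {0, 1, 2, 3, 5}  B5 = {0, 1, 4, 5, 6}
Tree: B1–B2, B2–B3, B2–B4, B2–B5
The largest bag has 5 vertices, giving width 4; this decomposition certifies tw(G) ≤ 4. For the lower bound, the 5 vertices {0, 2, 5, 6, 8} are pairwise adjacent, and any tree decomposition puts a clique entirely inside one bag — forcing width ≥ 4. Hence tw(G) = 4 exactly.

4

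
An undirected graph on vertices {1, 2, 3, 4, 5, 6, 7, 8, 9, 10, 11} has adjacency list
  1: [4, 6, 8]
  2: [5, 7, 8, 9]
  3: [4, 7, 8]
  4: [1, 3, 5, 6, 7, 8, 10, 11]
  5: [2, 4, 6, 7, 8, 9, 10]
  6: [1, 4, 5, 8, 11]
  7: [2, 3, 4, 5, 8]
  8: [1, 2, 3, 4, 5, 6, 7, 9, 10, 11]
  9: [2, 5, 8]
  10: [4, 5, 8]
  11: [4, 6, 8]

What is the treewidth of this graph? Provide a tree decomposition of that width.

Treewidth 3.
One optimal decomposition is:
Bags: B1 = {2, 5, 8, 9}  B2 = {2, 5, 7, 8}  B3 = {4, 5, 7, 8}  B4 = {3, 4, 7, 8}  B5 = {4, 5, 6, 8}  B6 = {1, 4, 6, 8}  B7 = {4, 5, 8, 10}  B8 = {4, 6, 8, 11}
Tree: B1–B2, B2–B3, B3–B4, B3–B5, B5–B6, B5–B7, B6–B8

Every bag has size at most 4, so the width is 4 − 1 = 3 and tw(G) ≤ 3. Conversely, {2, 5, 8, 9} is a clique of size 4, and the vertices of any clique must share a bag in every tree decomposition; so some bag has ≥ 4 vertices and tw(G) ≥ 3. Hence tw(G) = 3 exactly.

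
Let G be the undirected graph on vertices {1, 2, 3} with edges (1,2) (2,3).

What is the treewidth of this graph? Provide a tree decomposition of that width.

Treewidth 1.
One such decomposition:
Bags: B1 = {1, 2}  B2 = {2, 3}
Tree: B1–B2

Each bag holds 2 vertices, so the decomposition has width 1, which upper-bounds the treewidth. Any graph with an edge has treewidth ≥ 1, and G has the edge 1–2. The upper and lower bounds meet at 1, so that is the treewidth.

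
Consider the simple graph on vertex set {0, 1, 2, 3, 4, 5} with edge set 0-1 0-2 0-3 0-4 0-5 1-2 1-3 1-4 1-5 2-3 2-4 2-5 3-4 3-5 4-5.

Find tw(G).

A width-5 tree decomposition is:
Bags: B1 = {0, 1, 2, 3, 4, 5}
Tree: (single bag)
With just one bag of size 6, the width is 6 − 1 = 5, so tw(G) ≤ 5. For the lower bound, the 6 vertices {0, 1, 2, 3, 4, 5} are pairwise adjacent, and any tree decomposition puts a clique entirely inside one bag — forcing width ≥ 5. Hence tw(G) = 5 exactly.

5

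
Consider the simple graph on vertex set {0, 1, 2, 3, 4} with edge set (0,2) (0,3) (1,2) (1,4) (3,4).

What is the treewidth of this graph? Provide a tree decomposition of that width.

Treewidth 2.
One optimal decomposition is:
Bags: B1 = {1, 3, 4}  B2 = {0, 1, 3}  B3 = {0, 1, 2}
Tree: B1–B2, B2–B3

The largest bag has 3 vertices, giving width 2; this decomposition certifies tw(G) ≤ 2. For the lower bound, G contains the cycle 1–4–3–0–2–1, so G is not a forest; only forests have treewidth ≤ 1, hence tw(G) ≥ 2. Hence tw(G) = 2 exactly.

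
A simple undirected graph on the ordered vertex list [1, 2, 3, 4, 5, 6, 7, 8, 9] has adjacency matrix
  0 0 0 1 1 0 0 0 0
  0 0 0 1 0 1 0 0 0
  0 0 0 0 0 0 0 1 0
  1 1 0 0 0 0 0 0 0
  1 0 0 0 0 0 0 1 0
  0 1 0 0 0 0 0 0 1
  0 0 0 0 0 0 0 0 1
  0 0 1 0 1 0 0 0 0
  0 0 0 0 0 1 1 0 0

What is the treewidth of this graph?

A width-1 tree decomposition is:
Bags: B1 = {7, 9}  B2 = {6, 9}  B3 = {2, 6}  B4 = {2, 4}  B5 = {1, 4}  B6 = {1, 5}  B7 = {5, 8}  B8 = {3, 8}
Tree: B1–B2, B2–B3, B3–B4, B4–B5, B5–B6, B6–B7, B7–B8
Every bag has size at most 2, so the width is 2 − 1 = 1 and tw(G) ≤ 1. Any graph with an edge has treewidth ≥ 1, and G has the edge 7–9. The upper and lower bounds meet at 1, so that is the treewidth.

1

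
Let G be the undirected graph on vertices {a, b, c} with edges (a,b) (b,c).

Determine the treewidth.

1

A width-1 tree decomposition is:
Bags: B1 = {b, c}  B2 = {a, b}
Tree: B1–B2
Each bag holds 2 vertices, so the decomposition has width 1, which upper-bounds the treewidth. Any graph with an edge has treewidth ≥ 1, and G has the edge c–b. Therefore the treewidth is 1.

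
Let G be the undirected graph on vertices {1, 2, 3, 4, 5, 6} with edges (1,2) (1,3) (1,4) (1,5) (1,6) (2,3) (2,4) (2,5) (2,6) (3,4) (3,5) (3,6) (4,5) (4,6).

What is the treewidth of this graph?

A width-4 tree decomposition is:
Bags: B1 = {1, 2, 3, 4, 6}  B2 = {1, 2, 3, 4, 5}
Tree: B1–B2
The largest bag has 5 vertices, giving width 4; this decomposition certifies tw(G) ≤ 4. Conversely, {1, 2, 3, 4, 5} is a clique of size 5, and the vertices of any clique must share a bag in every tree decomposition; so some bag has ≥ 5 vertices and tw(G) ≥ 4. Combining the bounds, tw(G) = 4.

4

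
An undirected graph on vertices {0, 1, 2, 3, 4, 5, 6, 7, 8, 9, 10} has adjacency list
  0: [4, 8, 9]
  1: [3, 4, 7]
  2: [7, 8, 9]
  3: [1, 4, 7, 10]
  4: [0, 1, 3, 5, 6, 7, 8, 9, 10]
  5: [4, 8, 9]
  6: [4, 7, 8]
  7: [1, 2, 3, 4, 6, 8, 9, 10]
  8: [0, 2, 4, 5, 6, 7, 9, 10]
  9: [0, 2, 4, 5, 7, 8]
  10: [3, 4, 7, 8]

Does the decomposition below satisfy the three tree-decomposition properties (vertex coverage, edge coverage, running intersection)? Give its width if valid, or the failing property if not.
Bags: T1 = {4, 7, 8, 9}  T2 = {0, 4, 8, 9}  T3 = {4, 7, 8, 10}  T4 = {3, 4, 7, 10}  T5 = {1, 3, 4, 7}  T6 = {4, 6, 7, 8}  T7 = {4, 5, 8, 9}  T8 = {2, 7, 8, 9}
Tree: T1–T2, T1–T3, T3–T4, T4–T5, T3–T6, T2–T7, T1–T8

Every vertex of G appears in some bag (union = {0, 1, 2, 3, 4, 5, 6, 7, 8, 9, 10}); every edge is covered by a bag; and for each vertex v the set of bags containing v is connected in the bag tree. The decomposition is therefore valid. The largest bag has 4 vertices, so the width is 3.

Yes; width 3.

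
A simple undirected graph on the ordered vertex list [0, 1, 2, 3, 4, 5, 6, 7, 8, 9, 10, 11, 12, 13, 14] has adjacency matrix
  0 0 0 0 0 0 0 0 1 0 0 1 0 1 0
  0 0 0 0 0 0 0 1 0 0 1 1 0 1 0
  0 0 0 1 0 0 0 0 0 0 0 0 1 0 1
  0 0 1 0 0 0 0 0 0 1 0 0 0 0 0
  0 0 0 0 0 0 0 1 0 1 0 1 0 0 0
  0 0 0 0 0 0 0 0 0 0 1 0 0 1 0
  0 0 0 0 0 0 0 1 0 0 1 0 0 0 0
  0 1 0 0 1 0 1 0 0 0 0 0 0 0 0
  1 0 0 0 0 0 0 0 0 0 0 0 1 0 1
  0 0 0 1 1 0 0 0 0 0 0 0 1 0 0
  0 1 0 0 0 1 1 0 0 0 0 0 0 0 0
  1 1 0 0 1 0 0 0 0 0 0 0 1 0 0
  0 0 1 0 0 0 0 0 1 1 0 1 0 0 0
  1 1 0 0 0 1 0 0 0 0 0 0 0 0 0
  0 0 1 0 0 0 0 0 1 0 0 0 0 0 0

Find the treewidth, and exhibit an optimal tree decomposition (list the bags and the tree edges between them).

Every bag has size at most 4, so the width is 4 − 1 = 3 and tw(G) ≤ 3. For the lower bound: the 4 vertex sets {5,6,10}, {13}, {1}, {0,4,7,11} are disjoint, each induces a connected subgraph, and every pair is joined by at least one edge of G. Contracting each set to a single vertex therefore yields K_{4} as a minor, and since treewidth is minor-monotone, tw(G) ≥ tw(K_{4}) = 3. Hence tw(G) = 3 exactly.

Treewidth 3.
One such decomposition:
Bags: B1 = {5, 6, 10, 13}  B2 = {1, 6, 10, 13}  B3 = {1, 6, 7, 13}  B4 = {0, 1, 7, 13}  B5 = {0, 1, 7, 11}  B6 = {0, 4, 7, 11}  B7 = {0, 4, 8, 11}  B8 = {4, 8, 11, 12}  B9 = {4, 8, 9, 12}  B10 = {8, 9, 12, 14}  B11 = {2, 9, 12, 14}  B12 = {2, 3, 9, 14}
Tree: B1–B2, B2–B3, B3–B4, B4–B5, B5–B6, B6–B7, B7–B8, B8–B9, B9–B10, B10–B11, B11–B12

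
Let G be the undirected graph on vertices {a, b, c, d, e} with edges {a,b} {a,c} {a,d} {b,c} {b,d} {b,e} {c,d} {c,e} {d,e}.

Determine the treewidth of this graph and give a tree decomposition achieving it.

Treewidth 3.
One such decomposition:
Bags: B1 = {b, c, d, e}  B2 = {a, b, c, d}
Tree: B1–B2

The largest bag has 4 vertices, giving width 3; this decomposition certifies tw(G) ≤ 3. On the other hand G contains the 4-clique {b, c, d, e}. A clique must lie in a single bag of any decomposition, so no decomposition can have width below 3. Combining the bounds, tw(G) = 3.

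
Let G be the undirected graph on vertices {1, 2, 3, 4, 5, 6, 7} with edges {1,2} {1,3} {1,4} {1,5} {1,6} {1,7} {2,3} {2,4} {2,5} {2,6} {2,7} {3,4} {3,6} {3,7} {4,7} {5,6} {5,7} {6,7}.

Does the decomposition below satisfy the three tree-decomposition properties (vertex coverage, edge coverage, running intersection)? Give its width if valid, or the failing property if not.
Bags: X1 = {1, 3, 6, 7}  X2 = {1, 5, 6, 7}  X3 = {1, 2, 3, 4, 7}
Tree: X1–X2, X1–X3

No — edge (2,6) lies in no bag.

A tree decomposition must satisfy three properties: every vertex lies in some bag; for every edge, both endpoints lie together in some bag; and for every vertex, the bags containing it form a connected subtree. Here edge (2,6) lies in no bag, so the decomposition is invalid.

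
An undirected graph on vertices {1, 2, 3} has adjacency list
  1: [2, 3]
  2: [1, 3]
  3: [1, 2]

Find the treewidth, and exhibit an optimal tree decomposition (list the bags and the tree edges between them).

Treewidth 2.
Bags: B1 = {1, 2, 3}
Tree: (single bag)

With just one bag of size 3, the width is 3 − 1 = 2, so tw(G) ≤ 2. For the lower bound, the 3 vertices {1, 2, 3} are pairwise adjacent, and any tree decomposition puts a clique entirely inside one bag — forcing width ≥ 2. The upper and lower bounds meet at 2, so that is the treewidth.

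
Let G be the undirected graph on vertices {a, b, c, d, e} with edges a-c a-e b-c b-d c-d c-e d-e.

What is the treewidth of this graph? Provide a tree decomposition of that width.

Each bag holds 3 vertices, so the decomposition has width 2, which upper-bounds the treewidth. Conversely, {c, d, e} is a clique of size 3, and the vertices of any clique must share a bag in every tree decomposition; so some bag has ≥ 3 vertices and tw(G) ≥ 2. Combining the bounds, tw(G) = 2.

Treewidth 2.
Bags: B1 = {c, d, e}  B2 = {b, c, d}  B3 = {a, c, e}
Tree: B1–B2, B1–B3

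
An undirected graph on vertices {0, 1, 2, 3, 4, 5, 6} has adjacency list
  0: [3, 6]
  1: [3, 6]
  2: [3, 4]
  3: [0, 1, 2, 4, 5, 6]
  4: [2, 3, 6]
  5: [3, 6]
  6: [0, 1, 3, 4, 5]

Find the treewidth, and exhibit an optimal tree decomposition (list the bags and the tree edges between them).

Treewidth 2.
One such decomposition:
Bags: B1 = {3, 4, 6}  B2 = {3, 5, 6}  B3 = {1, 3, 6}  B4 = {2, 3, 4}  B5 = {0, 3, 6}
Tree: B1–B2, B1–B3, B1–B4, B3–B5

Every bag has size at most 3, so the width is 3 − 1 = 2 and tw(G) ≤ 2. On the other hand G contains the 3-clique {2, 3, 4}. A clique must lie in a single bag of any decomposition, so no decomposition can have width below 2. Combining the bounds, tw(G) = 2.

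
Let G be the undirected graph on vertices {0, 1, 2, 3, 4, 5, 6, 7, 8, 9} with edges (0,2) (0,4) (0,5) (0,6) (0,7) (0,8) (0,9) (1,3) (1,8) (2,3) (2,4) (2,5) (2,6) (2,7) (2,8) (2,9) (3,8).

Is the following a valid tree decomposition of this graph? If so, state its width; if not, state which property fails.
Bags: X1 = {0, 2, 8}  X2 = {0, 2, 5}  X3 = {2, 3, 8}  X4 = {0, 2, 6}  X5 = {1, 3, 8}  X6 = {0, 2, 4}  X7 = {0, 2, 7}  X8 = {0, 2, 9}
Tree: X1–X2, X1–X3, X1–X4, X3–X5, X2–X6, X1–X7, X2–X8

Yes; width 2.

Every vertex of G appears in some bag (union = {0, 1, 2, 3, 4, 5, 6, 7, 8, 9}); every edge is covered by a bag; and for each vertex v the set of bags containing v is connected in the bag tree. The decomposition is therefore valid. The largest bag has 3 vertices, so the width is 2.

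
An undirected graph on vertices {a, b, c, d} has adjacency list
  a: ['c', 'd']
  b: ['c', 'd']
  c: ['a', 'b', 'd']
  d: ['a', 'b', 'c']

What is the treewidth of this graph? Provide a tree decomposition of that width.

The largest bag has 3 vertices, giving width 2; this decomposition certifies tw(G) ≤ 2. Conversely, {a, c, d} is a clique of size 3, and the vertices of any clique must share a bag in every tree decomposition; so some bag has ≥ 3 vertices and tw(G) ≥ 2. Hence tw(G) = 2 exactly.

Treewidth 2.
One optimal decomposition is:
Bags: B1 = {a, c, d}  B2 = {b, c, d}
Tree: B1–B2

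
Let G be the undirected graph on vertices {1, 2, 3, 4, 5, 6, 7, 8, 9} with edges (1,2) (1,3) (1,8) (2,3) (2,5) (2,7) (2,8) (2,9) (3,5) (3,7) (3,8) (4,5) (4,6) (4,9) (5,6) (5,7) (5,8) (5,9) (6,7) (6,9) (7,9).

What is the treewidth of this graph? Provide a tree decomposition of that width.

The largest bag has 4 vertices, giving width 3; this decomposition certifies tw(G) ≤ 3. For the lower bound, the 4 vertices {1, 2, 3, 8} are pairwise adjacent, and any tree decomposition puts a clique entirely inside one bag — forcing width ≥ 3. Hence tw(G) = 3 exactly.

Treewidth 3.
One optimal decomposition is:
Bags: B1 = {5, 6, 7, 9}  B2 = {4, 5, 6, 9}  B3 = {2, 5, 7, 9}  B4 = {2, 3, 5, 7}  B5 = {2, 3, 5, 8}  B6 = {1, 2, 3, 8}
Tree: B1–B2, B1–B3, B3–B4, B4–B5, B5–B6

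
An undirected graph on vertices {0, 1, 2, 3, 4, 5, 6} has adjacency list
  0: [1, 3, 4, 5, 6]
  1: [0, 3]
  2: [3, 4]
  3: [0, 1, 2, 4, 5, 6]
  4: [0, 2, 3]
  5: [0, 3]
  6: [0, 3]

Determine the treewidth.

2

A width-2 tree decomposition is:
Bags: B1 = {0, 1, 3}  B2 = {0, 3, 4}  B3 = {2, 3, 4}  B4 = {0, 3, 5}  B5 = {0, 3, 6}
Tree: B1–B2, B2–B3, B2–B4, B1–B5
The largest bag has 3 vertices, giving width 2; this decomposition certifies tw(G) ≤ 2. On the other hand G contains the 3-clique {0, 1, 3}. A clique must lie in a single bag of any decomposition, so no decomposition can have width below 2. The upper and lower bounds meet at 2, so that is the treewidth.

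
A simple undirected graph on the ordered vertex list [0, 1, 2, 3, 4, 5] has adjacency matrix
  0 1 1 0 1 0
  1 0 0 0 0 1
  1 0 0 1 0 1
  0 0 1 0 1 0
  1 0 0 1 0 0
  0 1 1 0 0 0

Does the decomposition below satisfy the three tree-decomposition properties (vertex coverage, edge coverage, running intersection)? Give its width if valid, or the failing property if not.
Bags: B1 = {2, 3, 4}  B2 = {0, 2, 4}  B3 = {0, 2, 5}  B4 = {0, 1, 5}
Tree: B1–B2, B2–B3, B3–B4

Yes; width 2.

Every vertex of G appears in some bag (union = {0, 1, 2, 3, 4, 5}); every edge is covered by a bag; and for each vertex v the set of bags containing v is connected in the bag tree. The decomposition is therefore valid. The largest bag has 3 vertices, so the width is 2.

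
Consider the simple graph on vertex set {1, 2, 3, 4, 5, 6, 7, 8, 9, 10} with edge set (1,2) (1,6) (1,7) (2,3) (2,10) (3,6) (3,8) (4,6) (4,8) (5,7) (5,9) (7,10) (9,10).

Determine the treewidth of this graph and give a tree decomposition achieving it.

Every bag has size at most 3, so the width is 3 − 1 = 2 and tw(G) ≤ 2. The edges 5–9–10–7–5 form a cycle, so G is not a tree and its treewidth is at least 2. Hence tw(G) = 2 exactly.

Treewidth 2.
Bags: B1 = {5, 7, 9}  B2 = {7, 9, 10}  B3 = {1, 7, 10}  B4 = {1, 2, 10}  B5 = {1, 2, 6}  B6 = {2, 3, 6}  B7 = {3, 4, 6}  B8 = {3, 4, 8}
Tree: B1–B2, B2–B3, B3–B4, B4–B5, B5–B6, B6–B7, B7–B8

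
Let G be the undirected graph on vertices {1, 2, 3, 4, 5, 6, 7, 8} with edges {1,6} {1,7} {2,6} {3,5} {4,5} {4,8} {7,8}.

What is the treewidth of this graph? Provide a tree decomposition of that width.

Treewidth 1.
One optimal decomposition is:
Bags: B1 = {3, 5}  B2 = {4, 5}  B3 = {4, 8}  B4 = {7, 8}  B5 = {1, 7}  B6 = {1, 6}  B7 = {2, 6}
Tree: B1–B2, B2–B3, B3–B4, B4–B5, B5–B6, B6–B7

The largest bag has 2 vertices, giving width 1; this decomposition certifies tw(G) ≤ 1. G has an edge, so its treewidth is at least 1. Therefore the treewidth is 1.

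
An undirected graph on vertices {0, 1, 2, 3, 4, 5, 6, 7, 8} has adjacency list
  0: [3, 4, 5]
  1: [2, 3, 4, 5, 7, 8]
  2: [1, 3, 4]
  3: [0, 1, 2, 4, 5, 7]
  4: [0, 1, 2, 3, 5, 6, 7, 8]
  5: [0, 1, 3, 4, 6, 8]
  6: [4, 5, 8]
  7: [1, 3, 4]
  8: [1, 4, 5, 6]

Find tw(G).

A width-3 tree decomposition is:
Bags: B1 = {1, 4, 5, 8}  B2 = {1, 3, 4, 5}  B3 = {1, 2, 3, 4}  B4 = {0, 3, 4, 5}  B5 = {4, 5, 6, 8}  B6 = {1, 3, 4, 7}
Tree: B1–B2, B2–B3, B2–B4, B1–B5, B3–B6
The largest bag has 4 vertices, giving width 3; this decomposition certifies tw(G) ≤ 3. Conversely, {0, 3, 4, 5} is a clique of size 4, and the vertices of any clique must share a bag in every tree decomposition; so some bag has ≥ 4 vertices and tw(G) ≥ 3. Combining the bounds, tw(G) = 3.

3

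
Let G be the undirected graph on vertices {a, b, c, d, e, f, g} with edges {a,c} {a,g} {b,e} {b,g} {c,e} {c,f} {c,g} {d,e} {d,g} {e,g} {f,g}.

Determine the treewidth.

2

A width-2 tree decomposition is:
Bags: B1 = {b, e, g}  B2 = {c, e, g}  B3 = {d, e, g}  B4 = {c, f, g}  B5 = {a, c, g}
Tree: B1–B2, B1–B3, B2–B4, B4–B5
The largest bag has 3 vertices, giving width 2; this decomposition certifies tw(G) ≤ 2. On the other hand G contains the 3-clique {d, e, g}. A clique must lie in a single bag of any decomposition, so no decomposition can have width below 2. Hence tw(G) = 2 exactly.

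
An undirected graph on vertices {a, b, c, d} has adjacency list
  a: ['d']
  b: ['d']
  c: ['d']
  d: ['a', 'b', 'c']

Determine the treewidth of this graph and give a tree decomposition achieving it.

Treewidth 1.
One such decomposition:
Bags: B1 = {c, d}  B2 = {a, d}  B3 = {b, d}
Tree: B1–B2, B1–B3

Each bag holds 2 vertices, so the decomposition has width 1, which upper-bounds the treewidth. Since G has at least one edge (e.g. c–d), it is not an edgeless graph, so tw(G) ≥ 1. Hence tw(G) = 1 exactly.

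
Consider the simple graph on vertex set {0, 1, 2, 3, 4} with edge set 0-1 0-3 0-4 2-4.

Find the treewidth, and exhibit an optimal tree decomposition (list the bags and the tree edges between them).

Every bag has size at most 2, so the width is 2 − 1 = 1 and tw(G) ≤ 1. G has an edge, so its treewidth is at least 1. The upper and lower bounds meet at 1, so that is the treewidth.

Treewidth 1.
One optimal decomposition is:
Bags: B1 = {0, 3}  B2 = {0, 4}  B3 = {0, 1}  B4 = {2, 4}
Tree: B1–B2, B2–B3, B2–B4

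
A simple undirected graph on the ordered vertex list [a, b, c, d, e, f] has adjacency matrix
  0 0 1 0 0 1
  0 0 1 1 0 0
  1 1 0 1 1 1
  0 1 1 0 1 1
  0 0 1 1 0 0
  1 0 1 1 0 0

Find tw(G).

2

A width-2 tree decomposition is:
Bags: B1 = {b, c, d}  B2 = {c, d, f}  B3 = {a, c, f}  B4 = {c, d, e}
Tree: B1–B2, B2–B3, B2–B4
The largest bag has 3 vertices, giving width 2; this decomposition certifies tw(G) ≤ 2. Conversely, {c, d, e} is a clique of size 3, and the vertices of any clique must share a bag in every tree decomposition; so some bag has ≥ 3 vertices and tw(G) ≥ 2. The upper and lower bounds meet at 2, so that is the treewidth.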